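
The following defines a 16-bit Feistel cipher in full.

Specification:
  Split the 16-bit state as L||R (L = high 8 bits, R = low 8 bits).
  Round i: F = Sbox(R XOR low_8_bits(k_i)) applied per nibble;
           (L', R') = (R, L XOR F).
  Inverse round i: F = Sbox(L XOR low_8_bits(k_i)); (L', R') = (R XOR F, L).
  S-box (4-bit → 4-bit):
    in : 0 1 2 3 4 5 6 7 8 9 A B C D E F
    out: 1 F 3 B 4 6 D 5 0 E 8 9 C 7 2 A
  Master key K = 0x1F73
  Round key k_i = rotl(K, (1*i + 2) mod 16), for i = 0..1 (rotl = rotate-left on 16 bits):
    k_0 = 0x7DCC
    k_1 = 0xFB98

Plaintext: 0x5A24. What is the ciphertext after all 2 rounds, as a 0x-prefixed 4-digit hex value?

0x7A07

s_0 = plaintext = 0x5A24
s_1 = Round(s_0, k_0) = 0x247A
s_2 = Round(s_1, k_1) = 0x7A07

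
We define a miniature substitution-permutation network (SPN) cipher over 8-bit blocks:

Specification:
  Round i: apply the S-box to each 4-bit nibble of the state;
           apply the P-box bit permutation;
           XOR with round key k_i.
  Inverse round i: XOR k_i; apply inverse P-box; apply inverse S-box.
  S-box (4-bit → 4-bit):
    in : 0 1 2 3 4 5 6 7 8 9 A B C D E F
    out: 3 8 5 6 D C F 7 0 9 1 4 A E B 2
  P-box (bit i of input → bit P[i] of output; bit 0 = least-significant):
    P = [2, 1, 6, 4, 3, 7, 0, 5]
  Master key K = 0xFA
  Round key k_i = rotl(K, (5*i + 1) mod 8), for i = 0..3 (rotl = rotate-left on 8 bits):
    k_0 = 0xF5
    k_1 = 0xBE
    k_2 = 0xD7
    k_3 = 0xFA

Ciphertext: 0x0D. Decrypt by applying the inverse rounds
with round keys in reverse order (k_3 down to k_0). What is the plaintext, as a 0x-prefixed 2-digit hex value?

0x54

s_0 = ciphertext = 0x0D
s_1 = InvRound(s_0, k_3) = 0xD6
s_2 = InvRound(s_1, k_2) = 0xB8
s_3 = InvRound(s_2, k_1) = 0x80
s_4 = InvRound(s_3, k_0) = 0x54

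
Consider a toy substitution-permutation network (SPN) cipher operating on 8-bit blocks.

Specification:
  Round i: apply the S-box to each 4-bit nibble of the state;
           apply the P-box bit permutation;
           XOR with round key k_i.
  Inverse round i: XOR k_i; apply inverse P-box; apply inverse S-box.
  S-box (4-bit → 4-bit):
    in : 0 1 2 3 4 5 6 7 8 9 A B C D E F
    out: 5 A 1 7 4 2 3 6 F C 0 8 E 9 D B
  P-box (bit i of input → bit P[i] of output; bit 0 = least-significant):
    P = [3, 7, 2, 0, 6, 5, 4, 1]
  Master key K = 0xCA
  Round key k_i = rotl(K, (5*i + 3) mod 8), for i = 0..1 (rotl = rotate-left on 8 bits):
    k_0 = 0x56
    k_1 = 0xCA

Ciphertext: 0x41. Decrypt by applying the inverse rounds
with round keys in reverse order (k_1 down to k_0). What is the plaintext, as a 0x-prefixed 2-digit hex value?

0x6F

s_0 = ciphertext = 0x41
s_1 = InvRound(s_0, k_1) = 0xBF
s_2 = InvRound(s_1, k_0) = 0x6F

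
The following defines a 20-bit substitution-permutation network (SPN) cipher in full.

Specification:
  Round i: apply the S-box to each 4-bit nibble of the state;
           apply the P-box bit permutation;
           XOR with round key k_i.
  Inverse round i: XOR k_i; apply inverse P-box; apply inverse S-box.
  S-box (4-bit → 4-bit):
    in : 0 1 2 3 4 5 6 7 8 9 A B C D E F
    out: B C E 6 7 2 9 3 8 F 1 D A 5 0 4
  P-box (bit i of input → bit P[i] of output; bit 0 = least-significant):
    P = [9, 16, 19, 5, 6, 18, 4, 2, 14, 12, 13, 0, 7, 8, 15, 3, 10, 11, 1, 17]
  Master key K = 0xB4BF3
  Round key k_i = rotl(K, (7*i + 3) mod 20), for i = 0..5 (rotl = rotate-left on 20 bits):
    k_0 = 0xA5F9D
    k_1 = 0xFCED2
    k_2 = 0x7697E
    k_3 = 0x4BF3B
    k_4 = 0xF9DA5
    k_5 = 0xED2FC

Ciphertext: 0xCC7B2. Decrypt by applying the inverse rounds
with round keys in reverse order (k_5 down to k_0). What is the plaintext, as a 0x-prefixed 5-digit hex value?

s_0 = ciphertext = 0xCC7B2
s_1 = InvRound(s_0, k_5) = 0xBC56E
s_2 = InvRound(s_1, k_4) = 0x3607E
s_3 = InvRound(s_2, k_3) = 0x03007
s_4 = InvRound(s_3, k_2) = 0xCC04C
s_5 = InvRound(s_4, k_1) = 0x96E17
s_6 = InvRound(s_5, k_0) = 0x103E5

0x103E5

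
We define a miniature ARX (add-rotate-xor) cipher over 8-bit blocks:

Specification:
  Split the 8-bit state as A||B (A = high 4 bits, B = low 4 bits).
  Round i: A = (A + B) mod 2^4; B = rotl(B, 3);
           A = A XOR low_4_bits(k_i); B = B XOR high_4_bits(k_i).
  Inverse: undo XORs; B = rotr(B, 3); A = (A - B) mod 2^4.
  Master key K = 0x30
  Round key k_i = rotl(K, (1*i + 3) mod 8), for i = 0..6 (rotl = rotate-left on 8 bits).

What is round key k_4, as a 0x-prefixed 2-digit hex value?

K = 0x30
k_0 = rotl(K, (1*0+3) mod 8) = rotl(K, 3) = 0x81
k_1 = rotl(K, (1*1+3) mod 8) = rotl(K, 4) = 0x03
k_2 = rotl(K, (1*2+3) mod 8) = rotl(K, 5) = 0x06
k_3 = rotl(K, (1*3+3) mod 8) = rotl(K, 6) = 0x0C
k_4 = rotl(K, (1*4+3) mod 8) = rotl(K, 7) = 0x18

0x18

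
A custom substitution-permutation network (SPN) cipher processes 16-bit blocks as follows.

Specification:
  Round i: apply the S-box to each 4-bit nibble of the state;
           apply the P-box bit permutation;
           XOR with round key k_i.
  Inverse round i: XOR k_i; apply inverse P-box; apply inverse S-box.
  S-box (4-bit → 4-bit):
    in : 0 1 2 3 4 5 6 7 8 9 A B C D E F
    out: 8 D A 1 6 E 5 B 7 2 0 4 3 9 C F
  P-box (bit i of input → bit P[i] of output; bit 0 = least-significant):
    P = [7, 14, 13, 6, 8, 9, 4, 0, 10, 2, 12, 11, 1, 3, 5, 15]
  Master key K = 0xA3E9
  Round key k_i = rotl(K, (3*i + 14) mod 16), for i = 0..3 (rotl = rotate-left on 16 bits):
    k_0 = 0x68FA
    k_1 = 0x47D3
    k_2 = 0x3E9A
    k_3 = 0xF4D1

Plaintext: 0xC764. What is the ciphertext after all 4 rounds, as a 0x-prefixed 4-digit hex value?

0x4991

s_0 = plaintext = 0xC764
s_1 = Round(s_0, k_0) = 0x05E4
s_2 = Round(s_1, k_1) = 0xBFC6
s_3 = Round(s_2, k_2) = 0x013E
s_4 = Round(s_3, k_3) = 0x4991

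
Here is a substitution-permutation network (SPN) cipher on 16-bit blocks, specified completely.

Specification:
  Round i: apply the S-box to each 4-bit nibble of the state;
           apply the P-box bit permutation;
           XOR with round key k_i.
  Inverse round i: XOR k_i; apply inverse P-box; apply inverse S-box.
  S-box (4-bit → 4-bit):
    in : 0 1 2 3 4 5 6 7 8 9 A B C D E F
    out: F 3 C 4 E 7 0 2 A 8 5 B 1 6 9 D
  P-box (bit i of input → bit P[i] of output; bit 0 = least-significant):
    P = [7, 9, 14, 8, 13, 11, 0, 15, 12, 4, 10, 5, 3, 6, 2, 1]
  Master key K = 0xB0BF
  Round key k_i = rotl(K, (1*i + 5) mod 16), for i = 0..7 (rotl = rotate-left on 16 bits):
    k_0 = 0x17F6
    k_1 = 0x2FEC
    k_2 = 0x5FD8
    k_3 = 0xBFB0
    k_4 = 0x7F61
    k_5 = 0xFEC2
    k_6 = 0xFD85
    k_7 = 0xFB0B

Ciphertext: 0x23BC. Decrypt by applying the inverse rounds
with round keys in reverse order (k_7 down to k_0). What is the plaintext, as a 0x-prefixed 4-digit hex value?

s_0 = ciphertext = 0x23BC
s_1 = InvRound(s_0, k_7) = 0x2B4A
s_2 = InvRound(s_1, k_6) = 0x0A25
s_3 = InvRound(s_2, k_5) = 0x4FFA
s_4 = InvRound(s_3, k_4) = 0xE1AC
s_5 = InvRound(s_4, k_3) = 0xA57D
s_6 = InvRound(s_5, k_2) = 0x3E05
s_7 = InvRound(s_6, k_1) = 0x1E3E
s_8 = InvRound(s_7, k_0) = 0x167E

0x167E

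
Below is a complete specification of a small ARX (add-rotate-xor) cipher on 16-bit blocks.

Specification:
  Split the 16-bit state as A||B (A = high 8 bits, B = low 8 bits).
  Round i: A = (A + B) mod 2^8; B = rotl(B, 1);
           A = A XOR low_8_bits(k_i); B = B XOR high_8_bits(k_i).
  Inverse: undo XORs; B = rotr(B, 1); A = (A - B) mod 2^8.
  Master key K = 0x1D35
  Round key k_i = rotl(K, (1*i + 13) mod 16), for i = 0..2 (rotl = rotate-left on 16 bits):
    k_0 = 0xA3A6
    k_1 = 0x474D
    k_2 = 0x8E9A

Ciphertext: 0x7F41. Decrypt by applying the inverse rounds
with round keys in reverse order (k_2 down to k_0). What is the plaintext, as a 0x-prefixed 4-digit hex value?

s_0 = ciphertext = 0x7F41
s_1 = InvRound(s_0, k_2) = 0xFEE7
s_2 = InvRound(s_1, k_1) = 0x6350
s_3 = InvRound(s_2, k_0) = 0xCCF9

0xCCF9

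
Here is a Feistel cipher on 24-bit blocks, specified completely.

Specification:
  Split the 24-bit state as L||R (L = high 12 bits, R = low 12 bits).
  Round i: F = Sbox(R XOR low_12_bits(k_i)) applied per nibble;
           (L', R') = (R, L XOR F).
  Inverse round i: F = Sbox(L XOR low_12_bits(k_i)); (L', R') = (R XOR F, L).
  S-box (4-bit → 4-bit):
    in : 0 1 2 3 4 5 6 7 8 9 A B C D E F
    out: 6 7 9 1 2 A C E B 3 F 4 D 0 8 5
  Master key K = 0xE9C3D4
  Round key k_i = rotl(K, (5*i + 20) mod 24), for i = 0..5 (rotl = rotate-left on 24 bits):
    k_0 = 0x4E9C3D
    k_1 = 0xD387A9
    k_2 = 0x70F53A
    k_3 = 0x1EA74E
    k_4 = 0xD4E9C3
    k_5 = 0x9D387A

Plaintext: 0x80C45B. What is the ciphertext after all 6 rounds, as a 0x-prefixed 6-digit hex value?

0x873A15

s_0 = plaintext = 0x80C45B
s_1 = Round(s_0, k_0) = 0x45B3C0
s_2 = Round(s_1, k_1) = 0x3C0698
s_3 = Round(s_2, k_2) = 0x698239
s_4 = Round(s_3, k_3) = 0x239C76
s_5 = Round(s_4, k_4) = 0xC76873
s_6 = Round(s_5, k_5) = 0x873A15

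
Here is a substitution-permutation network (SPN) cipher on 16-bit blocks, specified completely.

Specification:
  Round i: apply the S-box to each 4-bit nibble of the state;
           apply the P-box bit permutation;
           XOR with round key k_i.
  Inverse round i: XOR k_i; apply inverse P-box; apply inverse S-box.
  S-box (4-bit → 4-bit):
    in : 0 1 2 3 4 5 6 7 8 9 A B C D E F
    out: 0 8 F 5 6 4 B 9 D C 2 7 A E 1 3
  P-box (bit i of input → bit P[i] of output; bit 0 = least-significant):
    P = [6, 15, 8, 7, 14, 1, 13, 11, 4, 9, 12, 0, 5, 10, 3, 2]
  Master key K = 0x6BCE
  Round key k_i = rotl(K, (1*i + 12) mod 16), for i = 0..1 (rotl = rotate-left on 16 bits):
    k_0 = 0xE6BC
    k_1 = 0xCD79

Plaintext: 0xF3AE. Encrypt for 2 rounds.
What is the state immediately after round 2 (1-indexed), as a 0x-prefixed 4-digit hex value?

0xD30A

s_0 = plaintext = 0xF3AE
s_1 = Round(s_0, k_0) = 0xF2CE
s_2 = Round(s_1, k_1) = 0xD30A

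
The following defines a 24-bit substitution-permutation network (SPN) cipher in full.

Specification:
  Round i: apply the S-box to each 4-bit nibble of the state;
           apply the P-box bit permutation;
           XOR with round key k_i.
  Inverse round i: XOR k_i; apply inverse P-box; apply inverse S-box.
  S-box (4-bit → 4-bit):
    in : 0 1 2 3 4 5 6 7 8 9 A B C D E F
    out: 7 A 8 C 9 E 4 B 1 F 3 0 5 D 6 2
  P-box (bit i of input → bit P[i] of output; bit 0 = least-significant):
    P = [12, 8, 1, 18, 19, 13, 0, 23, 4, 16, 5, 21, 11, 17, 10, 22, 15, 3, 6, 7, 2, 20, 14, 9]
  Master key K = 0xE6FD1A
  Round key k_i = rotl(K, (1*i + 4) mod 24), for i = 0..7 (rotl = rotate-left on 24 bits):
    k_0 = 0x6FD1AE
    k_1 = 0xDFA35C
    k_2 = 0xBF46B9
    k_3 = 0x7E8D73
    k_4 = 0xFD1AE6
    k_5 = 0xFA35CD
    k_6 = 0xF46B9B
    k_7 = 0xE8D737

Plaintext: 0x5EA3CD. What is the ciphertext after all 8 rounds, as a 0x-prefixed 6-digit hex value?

0x9BE5B9

s_0 = plaintext = 0x5EA3CD
s_1 = Round(s_0, k_0) = 0x518BC5
s_2 = Round(s_1, k_1) = 0xC3E8D7
s_3 = Round(s_2, k_2) = 0x31136C
s_4 = Round(s_3, k_3) = 0x1CDFD8
s_5 = Round(s_4, k_4) = 0x2484A7
s_6 = Round(s_5, k_5) = 0xD68E5D
s_7 = Round(s_6, k_6) = 0x7111FC
s_8 = Round(s_7, k_7) = 0x9BE5B9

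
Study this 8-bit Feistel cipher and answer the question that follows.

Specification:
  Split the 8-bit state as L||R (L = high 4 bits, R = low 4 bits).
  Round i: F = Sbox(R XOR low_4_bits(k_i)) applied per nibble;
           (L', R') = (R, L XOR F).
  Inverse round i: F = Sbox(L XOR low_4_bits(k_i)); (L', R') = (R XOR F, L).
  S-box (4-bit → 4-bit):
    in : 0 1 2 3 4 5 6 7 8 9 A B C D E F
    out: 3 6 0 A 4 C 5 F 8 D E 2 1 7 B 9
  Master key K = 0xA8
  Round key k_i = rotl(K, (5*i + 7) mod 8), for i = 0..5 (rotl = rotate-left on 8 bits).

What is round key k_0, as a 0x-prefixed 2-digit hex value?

K = 0xA8
k_0 = rotl(K, (5*0+7) mod 8) = rotl(K, 7) = 0x54

0x54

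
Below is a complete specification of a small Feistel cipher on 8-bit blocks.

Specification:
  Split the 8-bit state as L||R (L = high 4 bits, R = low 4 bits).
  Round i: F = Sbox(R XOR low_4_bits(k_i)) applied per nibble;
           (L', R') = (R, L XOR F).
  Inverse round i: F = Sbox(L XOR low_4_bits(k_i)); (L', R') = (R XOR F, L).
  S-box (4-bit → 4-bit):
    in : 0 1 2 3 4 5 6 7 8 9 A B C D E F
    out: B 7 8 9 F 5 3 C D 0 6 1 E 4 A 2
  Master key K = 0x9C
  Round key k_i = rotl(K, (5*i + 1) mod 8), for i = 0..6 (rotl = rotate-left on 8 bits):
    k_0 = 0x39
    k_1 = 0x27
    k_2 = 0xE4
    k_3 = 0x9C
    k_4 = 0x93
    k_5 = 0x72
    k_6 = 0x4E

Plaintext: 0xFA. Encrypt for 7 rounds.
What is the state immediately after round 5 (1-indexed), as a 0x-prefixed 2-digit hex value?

0xBB

s_0 = plaintext = 0xFA
s_1 = Round(s_0, k_0) = 0xA6
s_2 = Round(s_1, k_1) = 0x6D
s_3 = Round(s_2, k_2) = 0xD6
s_4 = Round(s_3, k_3) = 0x6B
s_5 = Round(s_4, k_4) = 0xBB
s_6 = Round(s_5, k_5) = 0xBB
s_7 = Round(s_6, k_6) = 0xBE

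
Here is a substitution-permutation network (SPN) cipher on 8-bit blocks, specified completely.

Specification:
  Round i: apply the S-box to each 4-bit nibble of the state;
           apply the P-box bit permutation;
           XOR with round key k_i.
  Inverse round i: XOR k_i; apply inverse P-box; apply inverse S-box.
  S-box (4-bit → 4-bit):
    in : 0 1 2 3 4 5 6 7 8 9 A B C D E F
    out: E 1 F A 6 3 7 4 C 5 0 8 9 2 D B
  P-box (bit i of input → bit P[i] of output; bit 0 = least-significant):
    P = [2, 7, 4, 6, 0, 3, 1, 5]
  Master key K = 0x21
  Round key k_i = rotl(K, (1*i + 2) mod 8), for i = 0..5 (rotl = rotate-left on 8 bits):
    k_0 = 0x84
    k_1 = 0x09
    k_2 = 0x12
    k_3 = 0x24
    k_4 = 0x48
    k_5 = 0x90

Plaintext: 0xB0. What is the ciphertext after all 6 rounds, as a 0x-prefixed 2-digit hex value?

s_0 = plaintext = 0xB0
s_1 = Round(s_0, k_0) = 0x74
s_2 = Round(s_1, k_1) = 0x9B
s_3 = Round(s_2, k_2) = 0x51
s_4 = Round(s_3, k_3) = 0x29
s_5 = Round(s_4, k_4) = 0x77
s_6 = Round(s_5, k_5) = 0x82

0x82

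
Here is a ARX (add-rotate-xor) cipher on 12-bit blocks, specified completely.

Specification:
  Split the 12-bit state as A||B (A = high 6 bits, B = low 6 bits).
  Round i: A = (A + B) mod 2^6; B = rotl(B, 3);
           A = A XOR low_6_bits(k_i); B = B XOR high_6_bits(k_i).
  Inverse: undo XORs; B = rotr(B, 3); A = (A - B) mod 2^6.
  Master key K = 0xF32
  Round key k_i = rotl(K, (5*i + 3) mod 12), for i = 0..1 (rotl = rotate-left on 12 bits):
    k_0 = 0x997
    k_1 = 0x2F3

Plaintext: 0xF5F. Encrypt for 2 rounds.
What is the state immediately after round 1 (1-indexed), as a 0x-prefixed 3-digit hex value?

s_0 = plaintext = 0xF5F
s_1 = Round(s_0, k_0) = 0x2DD
s_2 = Round(s_1, k_1) = 0x6E0

0x2DD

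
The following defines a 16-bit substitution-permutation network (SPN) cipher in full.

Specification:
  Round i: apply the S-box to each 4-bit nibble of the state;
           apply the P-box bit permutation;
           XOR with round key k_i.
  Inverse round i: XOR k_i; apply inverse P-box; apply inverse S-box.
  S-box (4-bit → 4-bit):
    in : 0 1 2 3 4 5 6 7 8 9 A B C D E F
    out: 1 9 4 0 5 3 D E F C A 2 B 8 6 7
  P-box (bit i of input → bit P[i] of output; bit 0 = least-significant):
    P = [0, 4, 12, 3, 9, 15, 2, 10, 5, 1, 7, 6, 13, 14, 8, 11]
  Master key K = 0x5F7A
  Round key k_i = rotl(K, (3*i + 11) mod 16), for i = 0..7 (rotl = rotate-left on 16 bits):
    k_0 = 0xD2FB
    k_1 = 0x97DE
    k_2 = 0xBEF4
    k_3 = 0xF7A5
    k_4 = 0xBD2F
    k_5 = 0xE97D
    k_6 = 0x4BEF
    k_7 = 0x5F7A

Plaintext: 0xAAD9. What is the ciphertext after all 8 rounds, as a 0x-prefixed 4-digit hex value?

s_0 = plaintext = 0xAAD9
s_1 = Round(s_0, k_0) = 0x8EB1
s_2 = Round(s_1, k_1) = 0x7E55
s_3 = Round(s_2, k_2) = 0x7567
s_4 = Round(s_3, k_3) = 0xA89B
s_5 = Round(s_4, k_4) = 0xF1D9
s_6 = Round(s_5, k_5) = 0x9C15
s_7 = Round(s_6, k_6) = 0x449C
s_8 = Round(s_7, k_7) = 0x7AC7

0x7AC7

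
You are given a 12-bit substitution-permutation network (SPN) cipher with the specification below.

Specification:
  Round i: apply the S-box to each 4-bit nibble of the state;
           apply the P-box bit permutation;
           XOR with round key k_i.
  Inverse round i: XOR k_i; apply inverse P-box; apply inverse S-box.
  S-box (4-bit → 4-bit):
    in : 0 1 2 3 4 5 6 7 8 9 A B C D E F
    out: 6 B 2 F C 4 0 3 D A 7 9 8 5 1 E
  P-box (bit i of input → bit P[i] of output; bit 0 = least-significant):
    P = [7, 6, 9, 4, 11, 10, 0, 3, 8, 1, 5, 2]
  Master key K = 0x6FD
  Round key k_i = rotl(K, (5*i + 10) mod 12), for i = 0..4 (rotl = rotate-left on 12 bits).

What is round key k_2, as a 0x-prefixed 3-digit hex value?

0xD6F

K = 0x6FD
k_0 = rotl(K, (5*0+10) mod 12) = rotl(K, 10) = 0x5BF
k_1 = rotl(K, (5*1+10) mod 12) = rotl(K, 3) = 0x7EB
k_2 = rotl(K, (5*2+10) mod 12) = rotl(K, 8) = 0xD6F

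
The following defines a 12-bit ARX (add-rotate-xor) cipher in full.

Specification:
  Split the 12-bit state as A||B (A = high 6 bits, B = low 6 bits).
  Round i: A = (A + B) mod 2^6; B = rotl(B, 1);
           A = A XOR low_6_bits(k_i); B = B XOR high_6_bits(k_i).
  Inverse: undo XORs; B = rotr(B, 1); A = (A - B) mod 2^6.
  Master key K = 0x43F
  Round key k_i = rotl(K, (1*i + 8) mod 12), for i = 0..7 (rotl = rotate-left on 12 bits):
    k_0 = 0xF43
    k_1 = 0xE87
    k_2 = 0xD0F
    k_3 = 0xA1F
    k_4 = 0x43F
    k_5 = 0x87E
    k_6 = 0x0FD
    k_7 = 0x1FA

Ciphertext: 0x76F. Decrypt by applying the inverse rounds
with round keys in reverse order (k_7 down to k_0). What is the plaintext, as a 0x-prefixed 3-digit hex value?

0x4BE

s_0 = ciphertext = 0x76F
s_1 = InvRound(s_0, k_7) = 0x4D4
s_2 = InvRound(s_1, k_6) = 0x0EB
s_3 = InvRound(s_2, k_5) = 0xE05
s_4 = InvRound(s_3, k_4) = 0x76A
s_5 = InvRound(s_4, k_3) = 0x041
s_6 = InvRound(s_5, k_2) = 0x53A
s_7 = InvRound(s_6, k_1) = 0x4C0
s_8 = InvRound(s_7, k_0) = 0x4BE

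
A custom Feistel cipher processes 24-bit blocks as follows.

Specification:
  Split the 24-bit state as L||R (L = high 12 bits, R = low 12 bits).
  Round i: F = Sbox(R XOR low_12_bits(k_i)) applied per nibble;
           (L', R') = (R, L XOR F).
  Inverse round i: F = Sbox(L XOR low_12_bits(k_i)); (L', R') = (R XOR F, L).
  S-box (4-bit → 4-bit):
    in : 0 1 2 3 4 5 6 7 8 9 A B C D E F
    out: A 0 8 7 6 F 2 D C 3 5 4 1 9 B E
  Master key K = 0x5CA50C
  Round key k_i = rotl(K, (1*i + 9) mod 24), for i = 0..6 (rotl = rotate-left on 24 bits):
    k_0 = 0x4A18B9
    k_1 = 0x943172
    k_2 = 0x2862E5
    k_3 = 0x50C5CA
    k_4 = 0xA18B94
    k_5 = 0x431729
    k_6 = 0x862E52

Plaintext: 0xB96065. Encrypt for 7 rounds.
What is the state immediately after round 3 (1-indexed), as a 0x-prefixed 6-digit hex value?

s_0 = plaintext = 0xB96065
s_1 = Round(s_0, k_0) = 0x065707
s_2 = Round(s_1, k_1) = 0x7072BA
s_3 = Round(s_2, k_2) = 0x2BADF9
s_4 = Round(s_3, k_3) = 0xDF9ECD
s_5 = Round(s_4, k_4) = 0xECD20A
s_6 = Round(s_5, k_5) = 0x20A14A
s_7 = Round(s_6, k_6) = 0x14AC06

0x2BADF9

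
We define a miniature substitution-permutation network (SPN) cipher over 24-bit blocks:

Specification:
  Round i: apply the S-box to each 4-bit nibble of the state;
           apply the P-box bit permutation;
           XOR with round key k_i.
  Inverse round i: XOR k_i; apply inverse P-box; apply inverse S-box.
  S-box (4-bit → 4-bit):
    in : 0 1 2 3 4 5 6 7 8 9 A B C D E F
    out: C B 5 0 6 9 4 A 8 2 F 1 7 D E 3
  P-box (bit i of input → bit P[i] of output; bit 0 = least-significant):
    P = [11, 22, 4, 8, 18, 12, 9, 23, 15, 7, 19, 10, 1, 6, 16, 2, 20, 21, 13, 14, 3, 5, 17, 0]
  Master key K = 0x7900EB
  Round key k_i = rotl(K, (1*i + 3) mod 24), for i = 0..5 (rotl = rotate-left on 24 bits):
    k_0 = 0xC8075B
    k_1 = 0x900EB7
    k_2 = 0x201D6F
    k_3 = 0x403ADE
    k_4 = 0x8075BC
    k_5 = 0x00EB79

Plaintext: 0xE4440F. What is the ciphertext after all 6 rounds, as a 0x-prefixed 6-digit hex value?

0x9BEEAD

s_0 = plaintext = 0xE4440F
s_1 = Round(s_0, k_0) = 0x232DBA
s_2 = Round(s_1, k_1) = 0xDF83AD
s_3 = Round(s_2, k_2) = 0x960672
s_4 = Round(s_3, k_3) = 0xC902EA
s_5 = Round(s_4, k_4) = 0x6BEE80
s_6 = Round(s_5, k_5) = 0x9BEEAD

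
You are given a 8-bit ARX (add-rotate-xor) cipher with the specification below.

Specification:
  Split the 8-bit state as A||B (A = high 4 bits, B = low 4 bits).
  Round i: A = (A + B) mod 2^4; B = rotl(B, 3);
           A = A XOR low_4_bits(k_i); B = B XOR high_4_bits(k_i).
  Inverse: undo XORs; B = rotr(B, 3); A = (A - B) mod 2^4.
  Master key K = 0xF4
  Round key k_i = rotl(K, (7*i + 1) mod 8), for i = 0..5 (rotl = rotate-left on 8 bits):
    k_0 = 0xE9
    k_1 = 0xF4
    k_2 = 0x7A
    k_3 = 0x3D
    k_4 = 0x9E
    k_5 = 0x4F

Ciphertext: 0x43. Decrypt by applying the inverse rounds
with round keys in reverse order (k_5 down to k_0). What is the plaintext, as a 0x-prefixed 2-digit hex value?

s_0 = ciphertext = 0x43
s_1 = InvRound(s_0, k_5) = 0xDE
s_2 = InvRound(s_1, k_4) = 0x5E
s_3 = InvRound(s_2, k_3) = 0xDB
s_4 = InvRound(s_3, k_2) = 0xE9
s_5 = InvRound(s_4, k_1) = 0xEC
s_6 = InvRound(s_5, k_0) = 0x34

0x34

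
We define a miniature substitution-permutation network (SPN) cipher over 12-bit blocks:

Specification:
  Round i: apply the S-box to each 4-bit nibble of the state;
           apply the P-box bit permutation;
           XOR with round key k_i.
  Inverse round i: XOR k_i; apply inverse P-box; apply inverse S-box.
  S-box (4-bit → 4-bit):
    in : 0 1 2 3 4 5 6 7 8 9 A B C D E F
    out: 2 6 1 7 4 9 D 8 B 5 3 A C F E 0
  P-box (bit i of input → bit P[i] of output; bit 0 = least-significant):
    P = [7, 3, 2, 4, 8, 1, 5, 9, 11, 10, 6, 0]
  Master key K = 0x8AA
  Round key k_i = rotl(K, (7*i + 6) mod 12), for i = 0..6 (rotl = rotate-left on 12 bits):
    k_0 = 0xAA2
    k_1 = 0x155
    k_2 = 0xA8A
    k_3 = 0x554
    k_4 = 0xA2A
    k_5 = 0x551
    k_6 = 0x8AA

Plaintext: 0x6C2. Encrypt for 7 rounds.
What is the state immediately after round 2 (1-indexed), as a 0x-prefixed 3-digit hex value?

s_0 = plaintext = 0x6C2
s_1 = Round(s_0, k_0) = 0x043
s_2 = Round(s_1, k_1) = 0x5F9
s_3 = Round(s_2, k_2) = 0x20F
s_4 = Round(s_3, k_3) = 0xD56
s_5 = Round(s_4, k_4) = 0x5FF
s_6 = Round(s_5, k_5) = 0xD50
s_7 = Round(s_6, k_6) = 0x7E3

0x5F9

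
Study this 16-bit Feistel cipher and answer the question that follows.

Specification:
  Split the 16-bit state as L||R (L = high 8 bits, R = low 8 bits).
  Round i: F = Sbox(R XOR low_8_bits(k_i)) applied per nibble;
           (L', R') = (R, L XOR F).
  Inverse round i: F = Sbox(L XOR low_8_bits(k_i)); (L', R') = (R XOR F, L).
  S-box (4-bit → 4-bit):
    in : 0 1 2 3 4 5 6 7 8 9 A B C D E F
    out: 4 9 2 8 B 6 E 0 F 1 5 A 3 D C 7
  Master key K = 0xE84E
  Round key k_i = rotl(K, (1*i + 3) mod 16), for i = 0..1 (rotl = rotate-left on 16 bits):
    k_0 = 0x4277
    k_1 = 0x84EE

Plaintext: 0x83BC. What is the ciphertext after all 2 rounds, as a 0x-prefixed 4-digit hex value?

s_0 = plaintext = 0x83BC
s_1 = Round(s_0, k_0) = 0xBCB9
s_2 = Round(s_1, k_1) = 0xB9DC

0xB9DC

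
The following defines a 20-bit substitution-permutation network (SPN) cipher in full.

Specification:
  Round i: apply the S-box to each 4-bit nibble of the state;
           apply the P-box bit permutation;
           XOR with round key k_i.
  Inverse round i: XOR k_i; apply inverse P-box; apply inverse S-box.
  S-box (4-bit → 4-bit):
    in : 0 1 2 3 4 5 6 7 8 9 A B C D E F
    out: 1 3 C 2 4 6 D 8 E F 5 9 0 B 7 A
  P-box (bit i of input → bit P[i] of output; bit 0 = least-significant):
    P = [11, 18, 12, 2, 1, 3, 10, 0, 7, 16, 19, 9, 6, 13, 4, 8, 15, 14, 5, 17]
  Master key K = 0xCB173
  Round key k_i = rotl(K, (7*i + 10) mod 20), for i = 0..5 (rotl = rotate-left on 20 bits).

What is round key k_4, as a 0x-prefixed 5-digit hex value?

K = 0xCB173
k_0 = rotl(K, (7*0+10) mod 20) = rotl(K, 10) = 0x5CF2C
k_1 = rotl(K, (7*1+10) mod 20) = rotl(K, 17) = 0x7962E
k_2 = rotl(K, (7*2+10) mod 20) = rotl(K, 4) = 0xB173C
k_3 = rotl(K, (7*3+10) mod 20) = rotl(K, 11) = 0xB9E58
k_4 = rotl(K, (7*4+10) mod 20) = rotl(K, 18) = 0xF2C5C

0xF2C5C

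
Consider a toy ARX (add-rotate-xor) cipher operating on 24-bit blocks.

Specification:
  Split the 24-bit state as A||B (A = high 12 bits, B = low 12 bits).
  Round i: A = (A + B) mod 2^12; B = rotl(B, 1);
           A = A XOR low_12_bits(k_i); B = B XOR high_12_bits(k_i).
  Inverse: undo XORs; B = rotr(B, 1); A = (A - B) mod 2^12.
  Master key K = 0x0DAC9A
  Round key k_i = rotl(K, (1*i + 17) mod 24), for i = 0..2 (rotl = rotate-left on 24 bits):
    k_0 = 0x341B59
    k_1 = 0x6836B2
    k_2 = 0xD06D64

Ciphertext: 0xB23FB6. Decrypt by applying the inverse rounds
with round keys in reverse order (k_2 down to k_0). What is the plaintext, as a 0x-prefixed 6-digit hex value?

0x8D3456

s_0 = ciphertext = 0xB23FB6
s_1 = InvRound(s_0, k_2) = 0x4EF158
s_2 = InvRound(s_1, k_1) = 0x670BED
s_3 = InvRound(s_2, k_0) = 0x8D3456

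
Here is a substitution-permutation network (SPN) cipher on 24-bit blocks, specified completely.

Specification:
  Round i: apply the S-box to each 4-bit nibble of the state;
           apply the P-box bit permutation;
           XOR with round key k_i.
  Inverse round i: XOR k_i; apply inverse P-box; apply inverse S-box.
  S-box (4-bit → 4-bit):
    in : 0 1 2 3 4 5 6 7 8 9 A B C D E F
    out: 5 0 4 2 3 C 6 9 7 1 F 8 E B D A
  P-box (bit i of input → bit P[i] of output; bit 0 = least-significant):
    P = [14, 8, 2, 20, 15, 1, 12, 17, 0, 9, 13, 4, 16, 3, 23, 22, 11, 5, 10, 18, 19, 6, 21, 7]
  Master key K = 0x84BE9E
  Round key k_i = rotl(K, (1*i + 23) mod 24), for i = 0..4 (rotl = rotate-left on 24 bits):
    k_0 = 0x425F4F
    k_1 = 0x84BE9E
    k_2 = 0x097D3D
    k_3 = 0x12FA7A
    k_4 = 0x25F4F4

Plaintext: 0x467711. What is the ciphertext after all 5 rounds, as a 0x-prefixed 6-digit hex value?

0x38D6EB

s_0 = plaintext = 0x467711
s_1 = Round(s_0, k_0) = 0x0B5B3E
s_2 = Round(s_1, k_1) = 0x78FE88
s_3 = Round(s_2, k_2) = 0x418082
s_4 = Round(s_3, k_3) = 0x9B4A35
s_5 = Round(s_4, k_4) = 0x38D6EB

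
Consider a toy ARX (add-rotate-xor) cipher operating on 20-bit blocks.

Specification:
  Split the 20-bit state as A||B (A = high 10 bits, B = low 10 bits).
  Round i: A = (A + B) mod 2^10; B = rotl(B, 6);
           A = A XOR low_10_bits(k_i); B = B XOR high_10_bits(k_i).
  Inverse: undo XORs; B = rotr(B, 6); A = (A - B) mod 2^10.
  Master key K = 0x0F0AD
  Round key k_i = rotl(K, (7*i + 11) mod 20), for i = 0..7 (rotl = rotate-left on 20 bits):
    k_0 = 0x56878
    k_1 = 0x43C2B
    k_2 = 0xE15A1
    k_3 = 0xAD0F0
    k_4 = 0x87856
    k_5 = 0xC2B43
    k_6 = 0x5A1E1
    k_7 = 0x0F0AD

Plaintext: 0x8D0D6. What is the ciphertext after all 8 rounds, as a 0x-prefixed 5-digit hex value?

0x7E4C5

s_0 = plaintext = 0x8D0D6
s_1 = Round(s_0, k_0) = 0xDC8D7
s_2 = Round(s_1, k_1) = 0x188C2
s_3 = Round(s_2, k_2) = 0x21709
s_4 = Round(s_3, k_3) = 0xDF8C4
s_5 = Round(s_4, k_4) = 0x05312
s_6 = Round(s_5, k_5) = 0x197BB
s_7 = Round(s_6, k_6) = 0x70793
s_8 = Round(s_7, k_7) = 0x7E4C5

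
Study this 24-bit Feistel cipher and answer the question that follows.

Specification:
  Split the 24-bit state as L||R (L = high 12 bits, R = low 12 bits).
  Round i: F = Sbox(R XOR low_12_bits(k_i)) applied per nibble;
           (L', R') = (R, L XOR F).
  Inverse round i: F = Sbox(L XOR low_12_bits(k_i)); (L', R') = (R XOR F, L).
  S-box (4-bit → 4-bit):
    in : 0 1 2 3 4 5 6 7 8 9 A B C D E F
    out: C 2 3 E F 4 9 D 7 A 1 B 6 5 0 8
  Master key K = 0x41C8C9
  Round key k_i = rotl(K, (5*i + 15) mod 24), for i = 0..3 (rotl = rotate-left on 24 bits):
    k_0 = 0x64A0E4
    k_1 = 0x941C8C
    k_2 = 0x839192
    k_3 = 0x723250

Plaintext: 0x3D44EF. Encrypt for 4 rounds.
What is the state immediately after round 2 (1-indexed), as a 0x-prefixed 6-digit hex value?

s_0 = plaintext = 0x3D44EF
s_1 = Round(s_0, k_0) = 0x4EFC1F
s_2 = Round(s_1, k_1) = 0xC1F841
s_3 = Round(s_2, k_2) = 0x841641
s_4 = Round(s_3, k_3) = 0x641763

0xC1F841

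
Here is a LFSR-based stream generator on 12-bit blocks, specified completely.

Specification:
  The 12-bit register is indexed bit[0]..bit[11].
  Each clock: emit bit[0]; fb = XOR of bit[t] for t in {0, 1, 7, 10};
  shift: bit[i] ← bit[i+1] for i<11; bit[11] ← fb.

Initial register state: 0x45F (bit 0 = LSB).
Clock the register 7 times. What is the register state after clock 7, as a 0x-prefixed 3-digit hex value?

0xDA8

reg_0 = 0x45F
clock 1: out=1, reg = 0xA2F
clock 2: out=1, reg = 0x517
clock 3: out=1, reg = 0xA8B
clock 4: out=1, reg = 0xD45
clock 5: out=1, reg = 0x6A2
clock 6: out=0, reg = 0xB51
clock 7: out=1, reg = 0xDA8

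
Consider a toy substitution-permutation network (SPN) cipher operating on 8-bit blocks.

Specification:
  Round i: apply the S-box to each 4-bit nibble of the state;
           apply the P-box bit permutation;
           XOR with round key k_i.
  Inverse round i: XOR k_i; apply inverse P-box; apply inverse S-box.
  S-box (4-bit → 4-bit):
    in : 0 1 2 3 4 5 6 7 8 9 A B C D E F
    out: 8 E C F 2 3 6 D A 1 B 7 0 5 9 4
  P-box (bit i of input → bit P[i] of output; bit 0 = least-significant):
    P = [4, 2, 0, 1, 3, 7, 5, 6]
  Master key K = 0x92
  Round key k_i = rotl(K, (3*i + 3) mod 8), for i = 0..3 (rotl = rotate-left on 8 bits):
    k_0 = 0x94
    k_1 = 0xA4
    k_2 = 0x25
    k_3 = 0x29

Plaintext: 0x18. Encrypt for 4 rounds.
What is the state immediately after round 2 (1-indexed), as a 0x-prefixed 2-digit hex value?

0xCF

s_0 = plaintext = 0x18
s_1 = Round(s_0, k_0) = 0x72
s_2 = Round(s_1, k_1) = 0xCF
s_3 = Round(s_2, k_2) = 0x24
s_4 = Round(s_3, k_3) = 0x4D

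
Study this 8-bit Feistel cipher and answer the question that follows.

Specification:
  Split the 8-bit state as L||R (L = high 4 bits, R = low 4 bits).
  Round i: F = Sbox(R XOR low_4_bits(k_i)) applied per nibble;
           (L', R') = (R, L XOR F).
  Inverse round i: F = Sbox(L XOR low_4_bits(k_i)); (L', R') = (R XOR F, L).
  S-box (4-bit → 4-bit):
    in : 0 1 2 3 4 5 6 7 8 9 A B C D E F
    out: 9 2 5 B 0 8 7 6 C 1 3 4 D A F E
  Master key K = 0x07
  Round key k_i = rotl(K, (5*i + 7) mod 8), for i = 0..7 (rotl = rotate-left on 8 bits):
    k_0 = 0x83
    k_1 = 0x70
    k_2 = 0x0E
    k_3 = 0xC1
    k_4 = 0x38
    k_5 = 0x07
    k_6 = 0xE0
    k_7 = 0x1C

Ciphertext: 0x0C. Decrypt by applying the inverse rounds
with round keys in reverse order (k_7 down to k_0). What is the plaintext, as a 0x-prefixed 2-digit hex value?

0x87

s_0 = ciphertext = 0x0C
s_1 = InvRound(s_0, k_7) = 0x10
s_2 = InvRound(s_1, k_6) = 0x21
s_3 = InvRound(s_2, k_5) = 0x92
s_4 = InvRound(s_3, k_4) = 0x09
s_5 = InvRound(s_4, k_3) = 0xB0
s_6 = InvRound(s_5, k_2) = 0x8B
s_7 = InvRound(s_6, k_1) = 0x78
s_8 = InvRound(s_7, k_0) = 0x87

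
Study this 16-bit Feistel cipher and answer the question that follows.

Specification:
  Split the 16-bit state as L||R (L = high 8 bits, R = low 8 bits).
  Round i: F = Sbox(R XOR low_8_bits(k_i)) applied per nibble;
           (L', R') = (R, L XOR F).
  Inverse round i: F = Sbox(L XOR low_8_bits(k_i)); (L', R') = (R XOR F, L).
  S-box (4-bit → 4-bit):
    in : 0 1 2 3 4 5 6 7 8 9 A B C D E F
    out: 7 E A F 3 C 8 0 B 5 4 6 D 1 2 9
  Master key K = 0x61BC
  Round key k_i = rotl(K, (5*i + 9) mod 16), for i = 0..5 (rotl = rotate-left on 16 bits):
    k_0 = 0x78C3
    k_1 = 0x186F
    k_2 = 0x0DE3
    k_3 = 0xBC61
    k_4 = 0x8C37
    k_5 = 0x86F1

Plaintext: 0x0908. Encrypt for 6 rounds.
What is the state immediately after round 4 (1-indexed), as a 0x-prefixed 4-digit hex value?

0x6210

s_0 = plaintext = 0x0908
s_1 = Round(s_0, k_0) = 0x08DF
s_2 = Round(s_1, k_1) = 0xDF6F
s_3 = Round(s_2, k_2) = 0x6F62
s_4 = Round(s_3, k_3) = 0x6210
s_5 = Round(s_4, k_4) = 0x10C2
s_6 = Round(s_5, k_5) = 0xC2EF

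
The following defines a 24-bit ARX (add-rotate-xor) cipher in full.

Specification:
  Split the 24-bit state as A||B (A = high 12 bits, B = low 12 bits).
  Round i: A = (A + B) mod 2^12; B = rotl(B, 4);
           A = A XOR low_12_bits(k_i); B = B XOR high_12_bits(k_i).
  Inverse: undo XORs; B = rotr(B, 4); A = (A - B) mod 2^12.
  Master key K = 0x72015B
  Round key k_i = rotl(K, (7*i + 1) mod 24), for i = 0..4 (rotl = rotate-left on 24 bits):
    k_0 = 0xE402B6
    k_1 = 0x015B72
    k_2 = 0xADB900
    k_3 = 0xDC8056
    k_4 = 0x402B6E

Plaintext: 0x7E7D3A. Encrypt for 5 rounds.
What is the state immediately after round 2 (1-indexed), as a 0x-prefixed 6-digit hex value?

0xEF6EC8

s_0 = plaintext = 0x7E7D3A
s_1 = Round(s_0, k_0) = 0x797DED
s_2 = Round(s_1, k_1) = 0xEF6EC8
s_3 = Round(s_2, k_2) = 0x4BE655
s_4 = Round(s_3, k_3) = 0xB4589E
s_5 = Round(s_4, k_4) = 0x88DDEA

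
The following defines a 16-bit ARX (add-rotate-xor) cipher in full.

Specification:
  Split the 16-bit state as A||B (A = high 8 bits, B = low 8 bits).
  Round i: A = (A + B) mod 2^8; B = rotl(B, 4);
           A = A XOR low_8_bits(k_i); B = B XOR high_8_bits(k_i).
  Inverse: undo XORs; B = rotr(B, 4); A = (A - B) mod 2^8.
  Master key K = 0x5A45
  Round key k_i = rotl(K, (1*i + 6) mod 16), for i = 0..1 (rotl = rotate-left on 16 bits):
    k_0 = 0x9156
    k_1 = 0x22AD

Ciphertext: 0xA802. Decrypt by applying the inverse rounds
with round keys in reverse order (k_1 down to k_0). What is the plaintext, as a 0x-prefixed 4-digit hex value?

s_0 = ciphertext = 0xA802
s_1 = InvRound(s_0, k_1) = 0x0302
s_2 = InvRound(s_1, k_0) = 0x1C39

0x1C39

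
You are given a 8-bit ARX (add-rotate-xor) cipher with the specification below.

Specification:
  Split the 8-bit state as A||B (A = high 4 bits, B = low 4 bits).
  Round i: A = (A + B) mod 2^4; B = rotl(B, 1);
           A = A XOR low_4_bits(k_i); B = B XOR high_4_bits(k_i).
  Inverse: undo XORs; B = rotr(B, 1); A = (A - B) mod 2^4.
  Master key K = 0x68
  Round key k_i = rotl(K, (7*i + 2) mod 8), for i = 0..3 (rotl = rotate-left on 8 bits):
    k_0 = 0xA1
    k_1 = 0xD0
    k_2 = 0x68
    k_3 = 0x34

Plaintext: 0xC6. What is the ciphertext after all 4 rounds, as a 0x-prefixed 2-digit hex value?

s_0 = plaintext = 0xC6
s_1 = Round(s_0, k_0) = 0x36
s_2 = Round(s_1, k_1) = 0x91
s_3 = Round(s_2, k_2) = 0x24
s_4 = Round(s_3, k_3) = 0x2B

0x2B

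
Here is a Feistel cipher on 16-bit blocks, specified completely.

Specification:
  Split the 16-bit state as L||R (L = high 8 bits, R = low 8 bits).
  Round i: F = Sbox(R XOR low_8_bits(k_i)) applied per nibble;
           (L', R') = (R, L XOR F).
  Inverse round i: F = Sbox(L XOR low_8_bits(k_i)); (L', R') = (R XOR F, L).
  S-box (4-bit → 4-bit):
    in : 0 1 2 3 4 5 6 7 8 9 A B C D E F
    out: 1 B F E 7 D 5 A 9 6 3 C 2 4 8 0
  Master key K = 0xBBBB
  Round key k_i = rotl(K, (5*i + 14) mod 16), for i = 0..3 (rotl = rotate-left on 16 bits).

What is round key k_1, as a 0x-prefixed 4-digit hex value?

0xDDDD

K = 0xBBBB
k_0 = rotl(K, (5*0+14) mod 16) = rotl(K, 14) = 0xEEEE
k_1 = rotl(K, (5*1+14) mod 16) = rotl(K, 3) = 0xDDDD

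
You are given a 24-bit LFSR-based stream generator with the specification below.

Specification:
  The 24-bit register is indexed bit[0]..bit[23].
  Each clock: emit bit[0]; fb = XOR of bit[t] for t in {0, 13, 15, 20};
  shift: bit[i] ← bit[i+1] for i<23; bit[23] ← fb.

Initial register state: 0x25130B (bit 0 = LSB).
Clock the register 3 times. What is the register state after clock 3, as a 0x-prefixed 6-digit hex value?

0x64A261

reg_0 = 0x25130B
clock 1: out=1, reg = 0x928985
clock 2: out=1, reg = 0xC944C2
clock 3: out=0, reg = 0x64A261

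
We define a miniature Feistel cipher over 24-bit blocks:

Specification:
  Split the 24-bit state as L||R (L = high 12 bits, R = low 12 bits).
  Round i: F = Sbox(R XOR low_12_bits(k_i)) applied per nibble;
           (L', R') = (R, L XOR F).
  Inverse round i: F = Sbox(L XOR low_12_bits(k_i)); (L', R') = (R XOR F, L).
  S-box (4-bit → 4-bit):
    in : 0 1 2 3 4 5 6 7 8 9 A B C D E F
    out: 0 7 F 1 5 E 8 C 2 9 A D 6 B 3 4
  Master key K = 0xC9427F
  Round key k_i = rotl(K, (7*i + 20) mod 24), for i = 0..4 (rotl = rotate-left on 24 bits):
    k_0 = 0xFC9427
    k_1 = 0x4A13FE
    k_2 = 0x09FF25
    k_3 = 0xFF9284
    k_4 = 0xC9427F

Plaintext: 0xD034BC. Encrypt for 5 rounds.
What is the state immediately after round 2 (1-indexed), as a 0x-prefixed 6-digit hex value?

0xD9E73C

s_0 = plaintext = 0xD034BC
s_1 = Round(s_0, k_0) = 0x4BCD9E
s_2 = Round(s_1, k_1) = 0xD9E73C
s_3 = Round(s_2, k_2) = 0x73CFE7
s_4 = Round(s_3, k_3) = 0xFE7CBD
s_5 = Round(s_4, k_4) = 0xCBDC88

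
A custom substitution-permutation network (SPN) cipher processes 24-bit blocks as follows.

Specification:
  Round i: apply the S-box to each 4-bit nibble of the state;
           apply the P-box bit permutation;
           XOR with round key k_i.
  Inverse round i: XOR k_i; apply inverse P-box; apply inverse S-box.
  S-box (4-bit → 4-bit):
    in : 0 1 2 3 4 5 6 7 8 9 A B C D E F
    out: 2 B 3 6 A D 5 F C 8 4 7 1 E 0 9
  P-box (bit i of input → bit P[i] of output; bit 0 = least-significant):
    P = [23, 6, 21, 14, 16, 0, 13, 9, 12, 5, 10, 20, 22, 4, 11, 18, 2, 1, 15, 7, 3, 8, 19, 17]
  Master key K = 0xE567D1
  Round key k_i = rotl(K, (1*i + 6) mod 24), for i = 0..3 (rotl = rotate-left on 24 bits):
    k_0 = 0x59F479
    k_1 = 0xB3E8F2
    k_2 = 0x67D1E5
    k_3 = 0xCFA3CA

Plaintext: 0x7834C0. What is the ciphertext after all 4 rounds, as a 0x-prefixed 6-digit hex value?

0x9572D5

s_0 = plaintext = 0x7834C0
s_1 = Round(s_0, k_0) = 0x427D81
s_2 = Round(s_1, k_1) = 0x658784
s_3 = Round(s_2, k_2) = 0x7B2F09
s_4 = Round(s_3, k_3) = 0x9572D5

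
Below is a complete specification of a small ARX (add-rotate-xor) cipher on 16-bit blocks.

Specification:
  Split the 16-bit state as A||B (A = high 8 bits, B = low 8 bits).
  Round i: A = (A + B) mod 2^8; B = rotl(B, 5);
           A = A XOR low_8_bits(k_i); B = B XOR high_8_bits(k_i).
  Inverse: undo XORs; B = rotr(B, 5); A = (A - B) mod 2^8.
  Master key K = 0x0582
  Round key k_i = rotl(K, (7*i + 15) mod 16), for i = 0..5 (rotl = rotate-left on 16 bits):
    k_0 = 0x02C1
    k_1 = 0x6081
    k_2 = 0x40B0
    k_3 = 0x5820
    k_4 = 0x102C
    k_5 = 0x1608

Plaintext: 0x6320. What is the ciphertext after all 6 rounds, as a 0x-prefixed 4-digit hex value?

0x355F

s_0 = plaintext = 0x6320
s_1 = Round(s_0, k_0) = 0x4206
s_2 = Round(s_1, k_1) = 0xC9A0
s_3 = Round(s_2, k_2) = 0xD954
s_4 = Round(s_3, k_3) = 0x0DD2
s_5 = Round(s_4, k_4) = 0xF34A
s_6 = Round(s_5, k_5) = 0x355F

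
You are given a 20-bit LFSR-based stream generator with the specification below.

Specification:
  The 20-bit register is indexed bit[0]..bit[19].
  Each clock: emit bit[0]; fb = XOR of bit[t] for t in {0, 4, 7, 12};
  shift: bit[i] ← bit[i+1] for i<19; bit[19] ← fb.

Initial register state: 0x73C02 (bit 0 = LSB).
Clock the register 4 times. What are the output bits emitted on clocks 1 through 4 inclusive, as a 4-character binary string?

0100

reg_0 = 0x73C02
clock 1: out=0, reg = 0xB9E01
clock 2: out=1, reg = 0x5CF00
clock 3: out=0, reg = 0x2E780
clock 4: out=0, reg = 0x973C0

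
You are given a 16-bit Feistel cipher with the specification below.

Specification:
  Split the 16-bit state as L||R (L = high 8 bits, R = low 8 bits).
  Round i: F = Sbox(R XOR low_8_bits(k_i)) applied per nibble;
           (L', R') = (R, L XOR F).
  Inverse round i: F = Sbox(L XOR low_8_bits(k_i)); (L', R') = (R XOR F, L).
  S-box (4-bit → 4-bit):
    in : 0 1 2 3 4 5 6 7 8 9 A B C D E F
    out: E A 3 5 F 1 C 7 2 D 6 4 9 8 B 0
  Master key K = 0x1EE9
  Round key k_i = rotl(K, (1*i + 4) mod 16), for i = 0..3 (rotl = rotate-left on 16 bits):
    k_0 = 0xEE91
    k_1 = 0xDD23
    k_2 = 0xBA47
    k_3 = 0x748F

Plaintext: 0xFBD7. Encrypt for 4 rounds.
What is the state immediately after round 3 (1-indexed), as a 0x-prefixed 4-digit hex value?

0xE867

s_0 = plaintext = 0xFBD7
s_1 = Round(s_0, k_0) = 0xD707
s_2 = Round(s_1, k_1) = 0x07E8
s_3 = Round(s_2, k_2) = 0xE867
s_4 = Round(s_3, k_3) = 0x675A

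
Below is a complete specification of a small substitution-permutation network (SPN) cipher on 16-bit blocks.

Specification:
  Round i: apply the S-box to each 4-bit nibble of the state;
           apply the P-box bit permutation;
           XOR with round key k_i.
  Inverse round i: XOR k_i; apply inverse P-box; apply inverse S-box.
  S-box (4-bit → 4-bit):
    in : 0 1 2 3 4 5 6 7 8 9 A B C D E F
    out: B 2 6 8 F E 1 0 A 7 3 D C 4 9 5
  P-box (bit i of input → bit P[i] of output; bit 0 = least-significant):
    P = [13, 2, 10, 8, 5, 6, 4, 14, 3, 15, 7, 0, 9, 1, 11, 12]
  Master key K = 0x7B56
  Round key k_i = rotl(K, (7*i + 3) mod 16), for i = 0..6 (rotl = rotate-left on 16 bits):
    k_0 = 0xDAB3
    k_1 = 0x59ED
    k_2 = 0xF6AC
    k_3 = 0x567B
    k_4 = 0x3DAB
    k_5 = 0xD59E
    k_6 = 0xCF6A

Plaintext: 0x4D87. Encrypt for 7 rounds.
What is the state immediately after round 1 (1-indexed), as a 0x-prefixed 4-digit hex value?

0x8071

s_0 = plaintext = 0x4D87
s_1 = Round(s_0, k_0) = 0x8071
s_2 = Round(s_1, k_1) = 0xC9E2
s_3 = Round(s_2, k_2) = 0x2A00
s_4 = Round(s_3, k_3) = 0xBF15
s_5 = Round(s_4, k_4) = 0x2267
s_6 = Round(s_5, k_5) = 0x5D3C
s_7 = Round(s_6, k_6) = 0x92E8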